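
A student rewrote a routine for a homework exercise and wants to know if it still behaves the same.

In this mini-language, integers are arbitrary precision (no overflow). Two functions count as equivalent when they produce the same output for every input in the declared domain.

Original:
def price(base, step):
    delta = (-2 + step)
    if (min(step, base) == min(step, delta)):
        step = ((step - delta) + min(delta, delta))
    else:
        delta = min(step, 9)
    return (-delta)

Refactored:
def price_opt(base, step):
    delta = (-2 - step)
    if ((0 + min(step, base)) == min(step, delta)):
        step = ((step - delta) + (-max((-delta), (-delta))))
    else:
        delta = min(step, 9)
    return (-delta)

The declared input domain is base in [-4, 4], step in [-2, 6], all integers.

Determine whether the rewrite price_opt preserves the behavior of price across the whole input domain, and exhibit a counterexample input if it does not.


These are not equivalent — on base=-4, step=-2 the outputs split (4 vs 2).
price: delta := -4 | (min(step, base) == min(step, delta)): true | step := -2 | result 4
price_opt: delta := 0 | ((0 + min(step, base)) == min(step, delta)): false | delta := -2 | result 2
verdict: not equivalent; witness: base=-4, step=-2


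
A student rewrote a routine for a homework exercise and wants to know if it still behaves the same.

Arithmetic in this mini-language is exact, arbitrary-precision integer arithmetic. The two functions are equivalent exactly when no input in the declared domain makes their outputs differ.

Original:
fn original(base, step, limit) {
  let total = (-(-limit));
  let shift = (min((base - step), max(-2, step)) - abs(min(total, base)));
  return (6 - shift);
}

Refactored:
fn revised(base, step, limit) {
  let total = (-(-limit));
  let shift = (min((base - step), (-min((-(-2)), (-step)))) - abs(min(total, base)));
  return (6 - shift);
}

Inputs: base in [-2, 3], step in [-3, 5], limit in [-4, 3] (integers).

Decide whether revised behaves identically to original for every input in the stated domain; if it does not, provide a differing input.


Although min/max/abs usage differs, 432/432 inputs agree.
verdict: equivalent


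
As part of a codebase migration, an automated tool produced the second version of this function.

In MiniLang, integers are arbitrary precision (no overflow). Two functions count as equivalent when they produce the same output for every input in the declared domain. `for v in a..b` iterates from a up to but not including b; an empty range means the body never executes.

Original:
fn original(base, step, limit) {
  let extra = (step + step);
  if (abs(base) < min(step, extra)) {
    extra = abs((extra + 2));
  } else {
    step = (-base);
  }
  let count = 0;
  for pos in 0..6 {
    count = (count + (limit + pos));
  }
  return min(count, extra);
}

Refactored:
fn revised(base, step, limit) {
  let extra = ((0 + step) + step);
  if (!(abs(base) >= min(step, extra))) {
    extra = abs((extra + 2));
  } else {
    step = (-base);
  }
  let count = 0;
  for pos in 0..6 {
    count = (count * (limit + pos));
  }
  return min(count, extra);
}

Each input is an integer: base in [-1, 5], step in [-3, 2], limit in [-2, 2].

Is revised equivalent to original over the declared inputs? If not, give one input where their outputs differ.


At base=-1, step=1, limit=-2: original gives 2, revised gives 0.
verdict: not equivalent; witness: base=-1, step=1, limit=-2


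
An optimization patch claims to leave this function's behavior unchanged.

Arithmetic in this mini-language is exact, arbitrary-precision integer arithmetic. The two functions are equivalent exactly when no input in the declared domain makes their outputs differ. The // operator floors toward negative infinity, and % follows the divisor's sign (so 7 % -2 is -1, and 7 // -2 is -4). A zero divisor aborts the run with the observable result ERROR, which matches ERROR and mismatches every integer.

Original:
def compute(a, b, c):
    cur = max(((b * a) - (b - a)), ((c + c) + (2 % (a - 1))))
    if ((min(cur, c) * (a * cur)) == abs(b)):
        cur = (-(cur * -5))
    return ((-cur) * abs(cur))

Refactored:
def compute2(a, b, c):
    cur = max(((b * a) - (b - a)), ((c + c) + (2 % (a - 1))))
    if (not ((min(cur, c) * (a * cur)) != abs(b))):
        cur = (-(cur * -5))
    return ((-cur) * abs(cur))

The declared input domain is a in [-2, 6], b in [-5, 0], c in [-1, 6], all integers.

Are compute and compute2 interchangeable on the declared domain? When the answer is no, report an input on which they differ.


Behavior is preserved: although boolean connective usage differs, comparison usage differs, the outputs never diverge.
Spot check at a=3, b=-5, c=4 — compute: cur becomes 8; next ((min(cur, c) * (a * cur)) == abs(b)) evaluates to false; next final value -64. compute2: cur becomes 8; next (not ((min(cur, c) * (a * cur)) != abs(b))) evaluates to false; next final value -64. Both give -64.
An exhaustive pass over the 432 declared inputs shows identical outputs.
verdict: equivalent


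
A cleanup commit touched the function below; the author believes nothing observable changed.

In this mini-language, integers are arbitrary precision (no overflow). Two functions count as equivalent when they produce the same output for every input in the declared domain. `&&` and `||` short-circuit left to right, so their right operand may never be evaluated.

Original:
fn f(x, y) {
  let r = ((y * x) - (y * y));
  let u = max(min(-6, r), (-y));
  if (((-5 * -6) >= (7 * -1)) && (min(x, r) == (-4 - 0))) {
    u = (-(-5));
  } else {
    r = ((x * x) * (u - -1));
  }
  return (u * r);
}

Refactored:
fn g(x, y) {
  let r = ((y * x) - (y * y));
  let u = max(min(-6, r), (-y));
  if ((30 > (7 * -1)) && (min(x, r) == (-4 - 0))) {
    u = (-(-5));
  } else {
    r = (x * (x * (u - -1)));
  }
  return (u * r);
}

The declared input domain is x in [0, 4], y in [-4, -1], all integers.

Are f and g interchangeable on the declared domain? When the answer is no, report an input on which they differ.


Equivalent. Whatever the rewrite altered, no input in the stated domain can expose a difference.
Across all 20 domain points the two functions coincide.
Tracing x=3, y=-2: f: r := -10 | u := 2 | (((-5 * -6) >= (7 * -1)) && (min(x, r) == (-4 - 0))): false | r := 27 | result 54 | g: r := -10 | u := 2 | ((30 > (7 * -1)) && (min(x, r) == (-4 - 0))): false | r := 27 | result 54 — matching result 54.
verdict: equivalent


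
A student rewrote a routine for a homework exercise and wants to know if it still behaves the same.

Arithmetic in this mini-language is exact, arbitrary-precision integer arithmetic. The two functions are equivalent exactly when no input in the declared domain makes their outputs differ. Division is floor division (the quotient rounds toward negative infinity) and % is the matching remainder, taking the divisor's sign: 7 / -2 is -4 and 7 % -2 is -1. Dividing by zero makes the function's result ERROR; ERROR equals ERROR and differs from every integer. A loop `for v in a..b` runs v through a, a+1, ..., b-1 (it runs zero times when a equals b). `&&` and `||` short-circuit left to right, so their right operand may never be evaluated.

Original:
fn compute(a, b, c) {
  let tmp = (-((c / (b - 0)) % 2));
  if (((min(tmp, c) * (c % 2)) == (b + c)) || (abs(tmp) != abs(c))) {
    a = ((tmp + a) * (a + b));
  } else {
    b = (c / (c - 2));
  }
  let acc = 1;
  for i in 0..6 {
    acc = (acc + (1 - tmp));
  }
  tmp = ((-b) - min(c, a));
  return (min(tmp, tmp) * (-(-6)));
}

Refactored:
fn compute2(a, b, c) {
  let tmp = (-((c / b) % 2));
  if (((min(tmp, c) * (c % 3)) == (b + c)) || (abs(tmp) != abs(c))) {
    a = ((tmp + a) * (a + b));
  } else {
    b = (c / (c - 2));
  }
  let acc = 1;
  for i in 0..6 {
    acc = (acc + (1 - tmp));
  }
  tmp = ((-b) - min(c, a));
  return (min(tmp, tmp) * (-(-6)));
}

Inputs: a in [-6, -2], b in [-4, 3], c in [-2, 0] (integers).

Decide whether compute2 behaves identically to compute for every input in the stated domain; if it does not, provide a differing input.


There is a counterexample at a=-6, b=-1, c=-1: 36 on one side, 12 on the other.
compute: tmp becomes -1; next (((min(tmp, c) * (c % 2)) == (b + c)) || (abs(tmp) != abs(c))) evaluates to false; next b becomes 0; next acc becomes 1; next at i=0:; next acc becomes 3; next at i=1:; next acc becomes 5; next at i=2:; next acc becomes 7; next at i=3:; next acc becomes 9; next at i=4:; next acc becomes 11; next at i=5:; next acc becomes 13; next tmp becomes 6; next final value 36
compute2: tmp becomes -1; next (((min(tmp, c) * (c % 3)) == (b + c)) || (abs(tmp) != abs(c))) evaluates to true; next a becomes 49; next acc becomes 1; next at i=0:; next acc becomes 3; next at i=1:; next acc becomes 5; next at i=2:; next acc becomes 7; next at i=3:; next acc becomes 9; next at i=4:; next acc becomes 11; next at i=5:; next acc becomes 13; next tmp becomes 2; next final value 12
verdict: not equivalent; witness: a=-6, b=-1, c=-1


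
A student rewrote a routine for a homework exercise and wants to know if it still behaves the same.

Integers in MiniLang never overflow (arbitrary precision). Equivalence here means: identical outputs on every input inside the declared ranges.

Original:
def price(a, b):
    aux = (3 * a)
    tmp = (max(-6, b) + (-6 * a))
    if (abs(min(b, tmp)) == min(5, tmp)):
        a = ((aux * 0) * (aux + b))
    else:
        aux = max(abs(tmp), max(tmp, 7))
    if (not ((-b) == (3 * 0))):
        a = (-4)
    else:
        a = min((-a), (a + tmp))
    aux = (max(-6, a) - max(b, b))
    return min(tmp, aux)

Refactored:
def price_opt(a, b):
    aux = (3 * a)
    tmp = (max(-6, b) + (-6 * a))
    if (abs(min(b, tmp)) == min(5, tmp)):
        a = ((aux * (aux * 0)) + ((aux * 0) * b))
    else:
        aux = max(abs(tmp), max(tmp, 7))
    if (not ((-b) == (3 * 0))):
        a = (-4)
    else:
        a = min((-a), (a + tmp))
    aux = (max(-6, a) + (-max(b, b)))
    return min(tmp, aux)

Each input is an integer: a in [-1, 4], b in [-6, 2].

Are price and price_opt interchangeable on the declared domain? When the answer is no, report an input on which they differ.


Equivalent — the differences include arithmetic usage differs, constant usage differs, yet no declared input distinguishes the two.
As a probe, take a=4, b=-1: price runs aux=12, then tmp=-25, then (abs(min(b, tmp)) == min(5, tmp)) is false, then aux=25, then (not ((-b) == (3 * 0))) is true, then a=-4, then aux=-3, then returns -25; price_opt runs aux=12, then tmp=-25, then (abs(min(b, tmp)) == min(5, tmp)) is false, then aux=25, then (not ((-b) == (3 * 0))) is true, then a=-4, then aux=-3, then returns -25; both end at -25.
Across all 54 domain points the two functions coincide.
verdict: equivalent


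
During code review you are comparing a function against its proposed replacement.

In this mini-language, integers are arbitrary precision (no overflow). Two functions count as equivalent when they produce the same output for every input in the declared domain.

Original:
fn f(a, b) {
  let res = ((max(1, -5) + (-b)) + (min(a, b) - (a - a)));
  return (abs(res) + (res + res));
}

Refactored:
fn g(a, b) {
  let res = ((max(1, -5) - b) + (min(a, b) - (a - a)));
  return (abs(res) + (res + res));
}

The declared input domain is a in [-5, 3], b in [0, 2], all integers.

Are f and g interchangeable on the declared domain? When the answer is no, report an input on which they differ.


Equivalent — the differences include arithmetic usage differs, yet no declared input distinguishes the two.
Tracing a=-4, b=0: f: res becomes -3; next final value -3 | g: res becomes -3; next final value -3 — matching result -3.
Every one of the 27 inputs gives matching results.
verdict: equivalent


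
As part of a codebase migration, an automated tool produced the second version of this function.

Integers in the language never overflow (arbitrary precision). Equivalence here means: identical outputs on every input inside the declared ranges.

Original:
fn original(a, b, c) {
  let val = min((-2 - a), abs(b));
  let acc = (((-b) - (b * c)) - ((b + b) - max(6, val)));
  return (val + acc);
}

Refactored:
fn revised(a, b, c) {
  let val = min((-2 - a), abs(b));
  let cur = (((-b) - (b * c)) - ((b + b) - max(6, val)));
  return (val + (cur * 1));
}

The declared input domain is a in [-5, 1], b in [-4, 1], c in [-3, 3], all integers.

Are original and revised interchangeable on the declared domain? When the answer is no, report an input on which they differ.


Reading the diff, among the changes: local variable names differ, and arithmetic usage differs, and constant usage differs.
Tracing a=1, b=0, c=-3: original: val = -3; acc = 6; return 3 | revised: val = -3; cur = 6; return 3 — matching result 3.
Every one of the 294 inputs gives matching results.
verdict: equivalent


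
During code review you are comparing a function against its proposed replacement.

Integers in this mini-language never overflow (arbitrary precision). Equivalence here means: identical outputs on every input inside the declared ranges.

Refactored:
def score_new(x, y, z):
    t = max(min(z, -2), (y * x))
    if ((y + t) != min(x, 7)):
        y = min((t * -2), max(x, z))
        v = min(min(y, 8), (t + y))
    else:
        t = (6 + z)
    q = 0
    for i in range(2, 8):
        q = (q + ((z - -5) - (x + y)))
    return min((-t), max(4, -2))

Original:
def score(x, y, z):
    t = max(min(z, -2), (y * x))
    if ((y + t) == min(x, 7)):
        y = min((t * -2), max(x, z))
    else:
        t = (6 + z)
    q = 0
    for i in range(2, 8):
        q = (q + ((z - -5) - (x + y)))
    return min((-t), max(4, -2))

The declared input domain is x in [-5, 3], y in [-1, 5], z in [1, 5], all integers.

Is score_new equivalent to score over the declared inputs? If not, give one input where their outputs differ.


At x=-5, y=-1, z=1: score gives -7, score_new gives -5.
verdict: not equivalent; witness: x=-5, y=-1, z=1


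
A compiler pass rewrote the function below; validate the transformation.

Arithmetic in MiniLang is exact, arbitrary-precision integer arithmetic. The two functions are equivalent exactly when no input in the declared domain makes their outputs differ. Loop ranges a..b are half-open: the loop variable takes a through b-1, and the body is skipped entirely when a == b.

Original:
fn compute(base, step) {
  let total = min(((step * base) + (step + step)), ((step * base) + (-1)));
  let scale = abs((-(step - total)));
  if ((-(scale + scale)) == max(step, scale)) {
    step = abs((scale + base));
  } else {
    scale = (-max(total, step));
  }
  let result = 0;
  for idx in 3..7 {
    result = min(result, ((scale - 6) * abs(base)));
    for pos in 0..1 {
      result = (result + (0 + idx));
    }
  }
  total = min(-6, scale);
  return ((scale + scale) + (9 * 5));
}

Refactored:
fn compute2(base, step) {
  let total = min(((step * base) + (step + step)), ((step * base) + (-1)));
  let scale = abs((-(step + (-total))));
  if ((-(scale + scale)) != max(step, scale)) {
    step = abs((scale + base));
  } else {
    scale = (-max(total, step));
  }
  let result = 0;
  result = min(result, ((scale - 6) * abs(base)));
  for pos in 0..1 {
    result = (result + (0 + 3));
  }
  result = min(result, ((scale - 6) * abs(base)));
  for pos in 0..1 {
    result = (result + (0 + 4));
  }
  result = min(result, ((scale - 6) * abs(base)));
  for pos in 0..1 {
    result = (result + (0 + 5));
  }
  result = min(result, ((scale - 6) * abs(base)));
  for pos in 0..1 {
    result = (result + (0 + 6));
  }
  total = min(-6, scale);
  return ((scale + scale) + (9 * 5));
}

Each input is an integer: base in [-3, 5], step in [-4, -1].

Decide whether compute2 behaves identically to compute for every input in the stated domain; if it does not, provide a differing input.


The rewrite breaks on base=-3, step=-4, where the results are 37 and 61.
compute: total=4, then scale=8, then ((-(scale + scale)) == max(step, scale)) is false, then scale=-4, then result=0, then (idx=3), then result=-30, then (pos=0), then result=-27, then (idx=4), then result=-30, then (pos=0), then result=-26, then (idx=5), then result=-30, then (pos=0), then result=-25, then (idx=6), then result=-30, then (pos=0), then result=-24, then total=-6, then returns 37
compute2: total=4, then scale=8, then ((-(scale + scale)) != max(step, scale)) is true, then step=5, then result=0, then result=0, then (pos=0), then result=3, then result=3, then (pos=0), then result=7, then result=6, then (pos=0), then result=11, then result=6, then (pos=0), then result=12, then total=-6, then returns 61
verdict: not equivalent; witness: base=-3, step=-4


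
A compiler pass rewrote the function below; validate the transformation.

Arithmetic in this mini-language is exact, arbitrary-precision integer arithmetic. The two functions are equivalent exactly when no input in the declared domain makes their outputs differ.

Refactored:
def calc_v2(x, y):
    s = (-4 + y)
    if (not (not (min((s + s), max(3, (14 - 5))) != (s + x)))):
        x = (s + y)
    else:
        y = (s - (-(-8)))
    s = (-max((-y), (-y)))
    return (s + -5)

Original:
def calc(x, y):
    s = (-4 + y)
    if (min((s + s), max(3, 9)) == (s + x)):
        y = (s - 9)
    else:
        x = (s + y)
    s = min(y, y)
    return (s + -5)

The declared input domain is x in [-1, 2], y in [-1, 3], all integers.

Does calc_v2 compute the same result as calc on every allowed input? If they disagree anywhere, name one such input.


Not equivalent: x=-1, y=3 separates them (-15 vs -14).
calc: s = -1; (min((s + s), max(3, 9)) == (s + x)) -> true; y = -10; s = -10; return -15
calc_v2: s = -1; (not (not (min((s + s), max(3, (14 - 5))) != (s + x)))) -> false; y = -9; s = -9; return -14
verdict: not equivalent; witness: x=-1, y=3


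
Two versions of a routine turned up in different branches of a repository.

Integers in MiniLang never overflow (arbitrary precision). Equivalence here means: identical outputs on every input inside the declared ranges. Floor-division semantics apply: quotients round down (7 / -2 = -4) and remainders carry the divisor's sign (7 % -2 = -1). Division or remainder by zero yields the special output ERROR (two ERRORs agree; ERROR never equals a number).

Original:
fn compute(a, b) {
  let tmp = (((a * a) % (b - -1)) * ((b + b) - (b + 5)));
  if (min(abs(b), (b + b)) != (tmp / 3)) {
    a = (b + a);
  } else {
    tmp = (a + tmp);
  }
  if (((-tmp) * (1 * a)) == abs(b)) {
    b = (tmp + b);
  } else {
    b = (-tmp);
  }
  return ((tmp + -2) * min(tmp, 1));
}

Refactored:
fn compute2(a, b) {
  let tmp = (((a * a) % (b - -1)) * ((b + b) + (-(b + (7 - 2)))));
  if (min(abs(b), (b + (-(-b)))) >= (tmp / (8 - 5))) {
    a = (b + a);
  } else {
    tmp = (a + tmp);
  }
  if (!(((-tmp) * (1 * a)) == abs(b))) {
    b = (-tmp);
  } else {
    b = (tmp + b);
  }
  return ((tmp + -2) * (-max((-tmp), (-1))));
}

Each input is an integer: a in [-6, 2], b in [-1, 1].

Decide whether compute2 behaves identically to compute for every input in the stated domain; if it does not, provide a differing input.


These are not equivalent — on a=-6, b=0 the outputs split (48 vs 0).
compute: tmp := 0 | (min(abs(b), (b + b)) != (tmp / 3)): false | tmp := -6 | (((-tmp) * (1 * a)) == abs(b)): false | b := 6 | result 48
compute2: tmp := 0 | (min(abs(b), (b + (-(-b)))) >= (tmp / (8 - 5))): true | a := -6 | (!(((-tmp) * (1 * a)) == abs(b))): false | b := 0 | result 0
verdict: not equivalent; witness: a=-6, b=0


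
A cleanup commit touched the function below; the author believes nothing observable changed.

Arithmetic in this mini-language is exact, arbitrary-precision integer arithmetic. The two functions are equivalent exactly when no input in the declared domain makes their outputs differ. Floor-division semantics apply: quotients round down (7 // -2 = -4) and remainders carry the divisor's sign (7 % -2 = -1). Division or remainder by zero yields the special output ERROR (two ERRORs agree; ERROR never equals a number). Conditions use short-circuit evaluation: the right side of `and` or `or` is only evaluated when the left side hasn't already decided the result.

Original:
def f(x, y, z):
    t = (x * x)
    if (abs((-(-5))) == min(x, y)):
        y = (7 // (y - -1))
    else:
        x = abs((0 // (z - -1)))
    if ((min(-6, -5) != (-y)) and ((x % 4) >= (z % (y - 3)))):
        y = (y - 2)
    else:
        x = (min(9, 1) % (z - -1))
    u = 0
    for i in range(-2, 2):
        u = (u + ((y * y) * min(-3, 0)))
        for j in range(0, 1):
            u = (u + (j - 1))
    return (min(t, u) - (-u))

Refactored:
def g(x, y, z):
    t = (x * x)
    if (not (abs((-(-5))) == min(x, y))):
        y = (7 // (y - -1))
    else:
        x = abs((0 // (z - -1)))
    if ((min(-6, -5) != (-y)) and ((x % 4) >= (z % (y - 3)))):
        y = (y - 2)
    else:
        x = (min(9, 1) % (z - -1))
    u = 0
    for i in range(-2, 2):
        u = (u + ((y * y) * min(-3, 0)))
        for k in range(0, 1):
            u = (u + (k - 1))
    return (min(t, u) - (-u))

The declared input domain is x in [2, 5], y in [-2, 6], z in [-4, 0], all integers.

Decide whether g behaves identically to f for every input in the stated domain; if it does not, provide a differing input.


Run the pair on x=2, y=-2, z=-4.
f: t := 4 | (abs((-(-5))) == min(x, y)): false | x := 0 | ((min(-6, -5) != (-y)) and ((x % 4) >= (z % (y - 3)))): true | y := -4 | u := 0 | iter i=-2: | u := -48 | iter j=0: | u := -49 | iter i=-1: | u := -97 | iter j=0: | u := -98 | iter i=0: | u := -146 | iter j=0: | u := -147 | iter i=1: | u := -195 | iter j=0: | u := -196 | result -392
g: t := 4 | (not (abs((-(-5))) == min(x, y))): true | y := -7 | ((min(-6, -5) != (-y)) and ((x % 4) >= (z % (y - 3)))): true | y := -9 | u := 0 | iter i=-2: | u := -243 | iter k=0: | u := -244 | iter i=-1: | u := -487 | iter k=0: | u := -488 | iter i=0: | u := -731 | iter k=0: | u := -732 | iter i=1: | u := -975 | iter k=0: | u := -976 | result -1952
-392 against -1952: the behavior changed.
verdict: not equivalent; witness: x=2, y=-2, z=-4


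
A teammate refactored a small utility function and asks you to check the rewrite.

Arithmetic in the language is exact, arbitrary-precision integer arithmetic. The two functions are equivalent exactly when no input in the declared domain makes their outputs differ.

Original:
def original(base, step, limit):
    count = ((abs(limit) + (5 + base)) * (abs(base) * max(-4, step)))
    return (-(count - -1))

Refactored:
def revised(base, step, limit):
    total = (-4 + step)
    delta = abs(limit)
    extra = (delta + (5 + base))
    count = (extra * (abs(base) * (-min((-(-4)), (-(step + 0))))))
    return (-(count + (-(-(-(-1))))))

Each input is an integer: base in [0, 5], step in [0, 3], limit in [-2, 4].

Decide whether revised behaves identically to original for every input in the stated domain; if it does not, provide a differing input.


This is a faithful refactor — statement counts differ, local variable names differ, min/max/abs usage differs, constant usage differs, arithmetic usage differs, but the computed results match everywhere.
Spot check at base=4, step=3, limit=3 — original: count=144, then returns -145. revised: total=-1, then delta=3, then extra=12, then count=144, then returns -145. Both give -145.
Every one of the 168 inputs gives matching results.
verdict: equivalent


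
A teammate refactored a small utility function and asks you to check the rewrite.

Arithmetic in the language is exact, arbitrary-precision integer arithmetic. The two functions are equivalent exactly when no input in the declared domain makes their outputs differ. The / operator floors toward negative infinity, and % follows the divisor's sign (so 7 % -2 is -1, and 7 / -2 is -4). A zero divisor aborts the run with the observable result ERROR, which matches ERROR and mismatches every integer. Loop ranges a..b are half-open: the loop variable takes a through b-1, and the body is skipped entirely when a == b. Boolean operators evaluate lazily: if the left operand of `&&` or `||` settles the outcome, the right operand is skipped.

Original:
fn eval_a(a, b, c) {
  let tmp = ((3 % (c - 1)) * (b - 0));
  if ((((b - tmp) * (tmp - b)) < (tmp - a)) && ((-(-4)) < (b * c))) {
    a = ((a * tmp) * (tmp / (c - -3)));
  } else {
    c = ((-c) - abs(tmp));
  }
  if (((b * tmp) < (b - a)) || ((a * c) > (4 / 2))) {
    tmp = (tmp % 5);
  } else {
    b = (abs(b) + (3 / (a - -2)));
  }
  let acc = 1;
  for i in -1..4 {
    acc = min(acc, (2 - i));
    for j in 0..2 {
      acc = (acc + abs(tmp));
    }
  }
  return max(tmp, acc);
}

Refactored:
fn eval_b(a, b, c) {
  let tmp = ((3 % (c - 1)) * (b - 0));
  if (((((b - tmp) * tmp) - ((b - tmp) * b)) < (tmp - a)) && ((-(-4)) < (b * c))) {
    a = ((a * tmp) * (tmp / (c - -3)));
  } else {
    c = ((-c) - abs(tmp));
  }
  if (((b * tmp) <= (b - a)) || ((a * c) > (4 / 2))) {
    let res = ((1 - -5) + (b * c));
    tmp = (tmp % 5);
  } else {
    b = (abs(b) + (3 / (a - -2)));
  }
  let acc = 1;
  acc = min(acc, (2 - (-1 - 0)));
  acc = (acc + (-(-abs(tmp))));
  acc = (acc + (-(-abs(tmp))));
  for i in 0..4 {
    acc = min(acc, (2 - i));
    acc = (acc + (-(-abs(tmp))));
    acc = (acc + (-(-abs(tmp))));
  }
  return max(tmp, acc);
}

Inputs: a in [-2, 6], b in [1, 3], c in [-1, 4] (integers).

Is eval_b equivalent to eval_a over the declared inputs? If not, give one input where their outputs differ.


These are not equivalent — on a=2, b=1, c=-1 the outputs split (1 vs 7).
eval_a: tmp becomes -1; next ((((b - tmp) * (tmp - b)) < (tmp - a)) && ((-(-4)) < (b * c))) evaluates to false; next c becomes 0; next (((b * tmp) < (b - a)) || ((a * c) > (4 / 2))) evaluates to false; next b becomes 1; next acc becomes 1; next at i=-1:; next acc becomes 1; next at j=0:; next acc becomes 2; next at j=1:; next acc becomes 3; next at i=0:; next acc becomes 2; next at j=0:; next acc becomes 3; next at j=1:; next acc becomes 4; next at i=1:; next acc becomes 1; next at j=0:; next acc becomes 2; next at j=1:; next acc becomes 3; next at i=2:; next acc becomes 0; next at j=0:; next acc becomes 1; next at j=1:; next acc becomes 2; next at i=3:; next acc becomes -1; next at j=0:; next acc becomes 0; next at j=1:; next acc becomes 1; next final value 1
eval_b: tmp becomes -1; next (((((b - tmp) * tmp) - ((b - tmp) * b)) < (tmp - a)) && ((-(-4)) < (b * c))) evaluates to false; next c becomes 0; next (((b * tmp) <= (b - a)) || ((a * c) > (4 / 2))) evaluates to true; next res becomes 6; next tmp becomes 4; next acc becomes 1; next acc becomes 1; next acc becomes 5; next acc becomes 9; next at i=0:; next acc becomes 2; next acc becomes 6; next acc becomes 10; next at i=1:; next acc becomes 1; next acc becomes 5; next acc becomes 9; next at i=2:; next acc becomes 0; next acc becomes 4; next acc becomes 8; next at i=3:; next acc becomes -1; next acc becomes 3; next acc becomes 7; next final value 7
verdict: not equivalent; witness: a=2, b=1, c=-1


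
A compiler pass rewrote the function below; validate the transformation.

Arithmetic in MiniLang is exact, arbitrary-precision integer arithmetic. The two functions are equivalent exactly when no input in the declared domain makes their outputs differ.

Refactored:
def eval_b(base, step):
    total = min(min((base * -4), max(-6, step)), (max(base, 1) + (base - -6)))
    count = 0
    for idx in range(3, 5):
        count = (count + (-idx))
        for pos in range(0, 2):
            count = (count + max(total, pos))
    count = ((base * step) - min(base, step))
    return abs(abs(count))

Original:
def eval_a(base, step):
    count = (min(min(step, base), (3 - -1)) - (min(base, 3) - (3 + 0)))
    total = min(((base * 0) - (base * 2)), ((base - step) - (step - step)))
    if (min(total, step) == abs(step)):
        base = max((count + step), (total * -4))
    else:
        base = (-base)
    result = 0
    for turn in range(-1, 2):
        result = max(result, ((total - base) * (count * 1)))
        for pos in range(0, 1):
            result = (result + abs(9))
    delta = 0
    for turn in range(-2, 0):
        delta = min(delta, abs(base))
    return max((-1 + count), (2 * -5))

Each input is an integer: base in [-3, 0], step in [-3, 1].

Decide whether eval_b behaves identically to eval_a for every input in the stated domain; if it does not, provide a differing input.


Try base=-3, step=-3.
eval_a: count becomes 3; next total becomes 0; next (min(total, step) == abs(step)) evaluates to false; next base becomes 3; next result becomes 0; next at turn=-1:; next result becomes 0; next at pos=0:; next result becomes 9; next at turn=0:; next result becomes 9; next at pos=0:; next result becomes 18; next at turn=1:; next result becomes 18; next at pos=0:; next result becomes 27; next delta becomes 0; next at turn=-2:; next delta becomes 0; next at turn=-1:; next delta becomes 0; next final value 2
eval_b: total becomes -3; next count becomes 0; next at idx=3:; next count becomes -3; next at pos=0:; next count becomes -3; next at pos=1:; next count becomes -2; next at idx=4:; next count becomes -6; next at pos=0:; next count becomes -6; next at pos=1:; next count becomes -5; next count becomes 12; next final value 12
2 against 12: the behavior changed.
verdict: not equivalent; witness: base=-3, step=-3


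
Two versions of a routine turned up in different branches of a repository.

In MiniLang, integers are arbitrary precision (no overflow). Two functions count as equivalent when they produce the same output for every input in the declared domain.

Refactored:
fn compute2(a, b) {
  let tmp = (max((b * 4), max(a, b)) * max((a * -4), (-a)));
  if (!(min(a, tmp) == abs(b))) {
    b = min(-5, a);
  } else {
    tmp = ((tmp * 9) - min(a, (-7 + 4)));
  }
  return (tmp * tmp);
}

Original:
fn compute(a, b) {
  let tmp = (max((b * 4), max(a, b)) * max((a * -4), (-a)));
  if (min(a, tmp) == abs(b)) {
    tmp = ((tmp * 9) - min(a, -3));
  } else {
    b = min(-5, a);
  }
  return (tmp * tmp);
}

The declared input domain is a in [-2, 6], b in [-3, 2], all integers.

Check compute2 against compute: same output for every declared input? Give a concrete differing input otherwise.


Changes here: boolean connective usage differs; also constant usage differs; also arithmetic usage differs; the full 54-point sweep finds no disagreement.
verdict: equivalent


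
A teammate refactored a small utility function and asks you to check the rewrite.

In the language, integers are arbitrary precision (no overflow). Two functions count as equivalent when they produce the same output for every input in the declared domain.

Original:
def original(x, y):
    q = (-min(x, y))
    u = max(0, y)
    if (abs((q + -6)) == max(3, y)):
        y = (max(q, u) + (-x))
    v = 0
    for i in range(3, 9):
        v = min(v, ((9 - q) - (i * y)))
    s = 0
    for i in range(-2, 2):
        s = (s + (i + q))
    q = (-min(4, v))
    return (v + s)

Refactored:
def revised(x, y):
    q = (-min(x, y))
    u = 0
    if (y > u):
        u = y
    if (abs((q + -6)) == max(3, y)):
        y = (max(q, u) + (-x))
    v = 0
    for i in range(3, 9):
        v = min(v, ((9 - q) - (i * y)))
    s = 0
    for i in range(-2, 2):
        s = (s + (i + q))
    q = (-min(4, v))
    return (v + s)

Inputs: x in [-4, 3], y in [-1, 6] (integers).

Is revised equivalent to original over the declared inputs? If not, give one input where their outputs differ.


Equivalent — the differences include min/max/abs usage differs; and statement counts differ; and comparison usage differs; and branching structure differs, yet no declared input distinguishes the two.
Spot check at x=1, y=3 — original: q=-1, then u=3, then (abs((q + -6)) == max(3, y)) is false, then v=0, then (i=3), then v=0, then (i=4), then v=-2, then (i=5), then v=-5, then (i=6), then v=-8, then (i=7), then v=-11, then (i=8), then v=-14, then s=0, then (i=-2), then s=-3, then (i=-1), then s=-5, then (i=0), then s=-6, then (i=1), then s=-6, then q=14, then returns -20. revised: q=-1, then u=0, then (y > u) is true, then u=3, then (abs((q + -6)) == max(3, y)) is false, then v=0, then (i=3), then v=0, then (i=4), then v=-2, then (i=5), then v=-5, then (i=6), then v=-8, then (i=7), then v=-11, then (i=8), then v=-14, then s=0, then (i=-2), then s=-3, then (i=-1), then s=-5, then (i=0), then s=-6, then (i=1), then s=-6, then q=14, then returns -20. Both give -20.
Across all 64 domain points the two functions coincide.
verdict: equivalent


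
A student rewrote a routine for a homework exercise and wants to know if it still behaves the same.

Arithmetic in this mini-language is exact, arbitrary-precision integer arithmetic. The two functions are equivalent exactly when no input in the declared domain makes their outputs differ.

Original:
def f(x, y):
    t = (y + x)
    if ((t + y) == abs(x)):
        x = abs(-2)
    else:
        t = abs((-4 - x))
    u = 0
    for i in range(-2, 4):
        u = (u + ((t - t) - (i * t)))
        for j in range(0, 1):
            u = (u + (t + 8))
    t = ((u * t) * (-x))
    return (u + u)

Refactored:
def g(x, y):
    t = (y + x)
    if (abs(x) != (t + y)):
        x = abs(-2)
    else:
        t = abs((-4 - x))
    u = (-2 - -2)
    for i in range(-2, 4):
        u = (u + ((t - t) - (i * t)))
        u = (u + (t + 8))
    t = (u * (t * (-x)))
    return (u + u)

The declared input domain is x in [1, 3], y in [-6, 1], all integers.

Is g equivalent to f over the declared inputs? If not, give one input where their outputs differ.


At x=1, y=-6: f gives 126, g gives 66.
verdict: not equivalent; witness: x=1, y=-6


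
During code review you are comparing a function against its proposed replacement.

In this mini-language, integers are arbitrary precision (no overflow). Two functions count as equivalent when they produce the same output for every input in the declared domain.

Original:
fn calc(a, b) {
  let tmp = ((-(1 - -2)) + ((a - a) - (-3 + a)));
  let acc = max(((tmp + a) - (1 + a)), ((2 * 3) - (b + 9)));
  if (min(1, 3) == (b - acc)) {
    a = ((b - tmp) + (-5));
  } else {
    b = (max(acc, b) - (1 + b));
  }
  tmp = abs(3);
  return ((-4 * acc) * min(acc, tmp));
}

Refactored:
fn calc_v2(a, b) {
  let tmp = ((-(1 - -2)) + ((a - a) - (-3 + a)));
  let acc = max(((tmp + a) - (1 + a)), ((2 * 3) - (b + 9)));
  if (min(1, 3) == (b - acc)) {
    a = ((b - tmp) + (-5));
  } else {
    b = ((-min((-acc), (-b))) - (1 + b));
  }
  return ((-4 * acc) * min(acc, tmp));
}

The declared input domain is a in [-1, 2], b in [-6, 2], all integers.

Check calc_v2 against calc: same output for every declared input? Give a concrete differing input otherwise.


Not equivalent: a=-1, b=-6 separates them (-36 vs -12).
calc: tmp=1, then acc=3, then (min(1, 3) == (b - acc)) is false, then b=8, then tmp=3, then returns -36
calc_v2: tmp=1, then acc=3, then (min(1, 3) == (b - acc)) is false, then b=8, then returns -12
verdict: not equivalent; witness: a=-1, b=-6


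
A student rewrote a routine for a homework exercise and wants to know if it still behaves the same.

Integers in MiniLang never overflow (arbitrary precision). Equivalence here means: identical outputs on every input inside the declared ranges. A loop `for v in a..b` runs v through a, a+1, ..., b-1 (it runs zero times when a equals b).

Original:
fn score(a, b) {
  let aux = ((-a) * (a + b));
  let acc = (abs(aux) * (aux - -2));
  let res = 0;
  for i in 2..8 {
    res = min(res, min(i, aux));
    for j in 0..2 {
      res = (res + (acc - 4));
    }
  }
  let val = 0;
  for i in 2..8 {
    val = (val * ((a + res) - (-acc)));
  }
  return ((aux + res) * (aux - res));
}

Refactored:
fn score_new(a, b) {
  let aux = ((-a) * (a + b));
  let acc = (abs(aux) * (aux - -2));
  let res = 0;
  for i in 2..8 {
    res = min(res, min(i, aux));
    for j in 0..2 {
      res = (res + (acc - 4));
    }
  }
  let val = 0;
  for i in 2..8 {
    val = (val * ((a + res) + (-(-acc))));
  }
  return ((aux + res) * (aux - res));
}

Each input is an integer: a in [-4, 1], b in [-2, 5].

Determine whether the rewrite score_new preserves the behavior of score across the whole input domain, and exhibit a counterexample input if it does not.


Behavior is preserved: although arithmetic usage differs, the outputs never diverge.
Spot check at a=-2, b=4 — score: aux = 4; acc = 24; res = 0; [i=2]; res = 0; [j=0]; res = 20; [j=1]; res = 40; [i=3]; res = 3; [j=0]; res = 23; [j=1]; res = 43; [i=4]; res = 4; [j=0]; res = 24; [j=1]; res = 44; [i=5]; res = 4; [j=0]; res = 24; [j=1]; res = 44; [i=6]; res = 4; [j=0]; res = 24; [j=1]; res = 44; [i=7]; res = 4; [j=0]; res = 24; [j=1]; res = 44; val = 0; [i=2]; val = 0; [i=3]; val = 0; [i=4]; val = 0; [i=5]; val = 0; [i=6]; val = 0; [i=7]; val = 0; return -1920. score_new: aux = 4; acc = 24; res = 0; [i=2]; res = 0; [j=0]; res = 20; [j=1]; res = 40; [i=3]; res = 3; [j=0]; res = 23; [j=1]; res = 43; [i=4]; res = 4; [j=0]; res = 24; [j=1]; res = 44; [i=5]; res = 4; [j=0]; res = 24; [j=1]; res = 44; [i=6]; res = 4; [j=0]; res = 24; [j=1]; res = 44; [i=7]; res = 4; [j=0]; res = 24; [j=1]; res = 44; val = 0; [i=2]; val = 0; [i=3]; val = 0; [i=4]; val = 0; [i=5]; val = 0; [i=6]; val = 0; [i=7]; val = 0; return -1920. Both give -1920.
Across all 48 domain points the two functions coincide.
verdict: equivalent


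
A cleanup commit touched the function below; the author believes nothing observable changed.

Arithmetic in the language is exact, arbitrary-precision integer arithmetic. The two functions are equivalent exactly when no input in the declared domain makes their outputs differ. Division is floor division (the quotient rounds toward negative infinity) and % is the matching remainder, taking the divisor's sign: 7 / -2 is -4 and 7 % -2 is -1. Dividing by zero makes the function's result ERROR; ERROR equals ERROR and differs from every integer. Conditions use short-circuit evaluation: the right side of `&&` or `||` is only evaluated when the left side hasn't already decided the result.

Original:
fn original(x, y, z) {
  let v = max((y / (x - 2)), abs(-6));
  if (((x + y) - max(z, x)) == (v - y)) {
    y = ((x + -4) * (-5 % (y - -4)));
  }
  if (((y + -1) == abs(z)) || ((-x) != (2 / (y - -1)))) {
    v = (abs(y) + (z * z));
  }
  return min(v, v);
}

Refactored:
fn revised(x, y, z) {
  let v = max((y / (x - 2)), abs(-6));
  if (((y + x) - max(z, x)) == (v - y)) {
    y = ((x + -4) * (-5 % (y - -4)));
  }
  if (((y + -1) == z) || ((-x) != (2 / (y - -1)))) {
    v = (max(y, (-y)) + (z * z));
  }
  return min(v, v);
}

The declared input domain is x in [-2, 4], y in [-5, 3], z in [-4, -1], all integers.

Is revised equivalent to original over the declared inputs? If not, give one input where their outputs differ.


Not equivalent: x=-2, y=-1, z=-2 separates them (ERROR vs 5).
original: v becomes 6; next (((x + y) - max(z, x)) == (v - y)) evaluates to false; next hits division by zero so the output is ERROR
revised: v becomes 6; next (((y + x) - max(z, x)) == (v - y)) evaluates to false; next (((y + -1) == z) || ((-x) != (2 / (y - -1)))) evaluates to true; next v becomes 5; next final value 5
verdict: not equivalent; witness: x=-2, y=-1, z=-2


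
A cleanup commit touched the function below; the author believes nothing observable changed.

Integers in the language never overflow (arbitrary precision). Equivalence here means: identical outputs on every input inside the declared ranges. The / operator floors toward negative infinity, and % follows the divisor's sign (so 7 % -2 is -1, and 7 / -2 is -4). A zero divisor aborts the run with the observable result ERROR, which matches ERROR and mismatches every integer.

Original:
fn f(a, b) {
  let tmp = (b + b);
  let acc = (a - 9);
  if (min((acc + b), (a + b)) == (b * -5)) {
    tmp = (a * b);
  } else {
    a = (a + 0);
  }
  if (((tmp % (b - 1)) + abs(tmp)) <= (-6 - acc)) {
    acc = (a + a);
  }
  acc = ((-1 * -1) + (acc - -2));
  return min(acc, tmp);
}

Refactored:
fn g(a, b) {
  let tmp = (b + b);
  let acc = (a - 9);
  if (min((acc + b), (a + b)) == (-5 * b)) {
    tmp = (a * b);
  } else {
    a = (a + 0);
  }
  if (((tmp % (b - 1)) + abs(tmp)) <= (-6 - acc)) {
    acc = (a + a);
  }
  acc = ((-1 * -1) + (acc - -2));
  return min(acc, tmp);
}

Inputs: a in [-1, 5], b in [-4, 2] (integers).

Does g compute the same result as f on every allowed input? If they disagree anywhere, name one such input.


This is a faithful refactor — same computation, different form, but the computed results match everywhere.
Tracing a=1, b=-2: f: tmp becomes -4; next acc becomes -8; next (min((acc + b), (a + b)) == (b * -5)) evaluates to false; next a becomes 1; next (((tmp % (b - 1)) + abs(tmp)) <= (-6 - acc)) evaluates to false; next acc becomes -5; next final value -5 | g: tmp becomes -4; next acc becomes -8; next (min((acc + b), (a + b)) == (-5 * b)) evaluates to false; next a becomes 1; next (((tmp % (b - 1)) + abs(tmp)) <= (-6 - acc)) evaluates to false; next acc becomes -5; next final value -5 — matching result -5.
Every one of the 49 inputs gives matching results.
verdict: equivalent
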